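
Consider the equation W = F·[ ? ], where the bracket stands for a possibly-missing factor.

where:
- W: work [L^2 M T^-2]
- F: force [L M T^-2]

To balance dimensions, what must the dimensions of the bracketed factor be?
[L] — length (e.g. a distance d)

W has dimensions [L^2 M T^-2]; F has dimensions [L M T^-2].
The bracketed factor must supply [L^2 M T^-2] / [L M T^-2] = [L].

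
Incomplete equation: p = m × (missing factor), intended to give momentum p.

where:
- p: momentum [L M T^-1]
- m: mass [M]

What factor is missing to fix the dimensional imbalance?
v (velocity), dimensions [L T^-1]

p has dimensions [L M T^-1] and m has dimensions [M].
The missing factor must have dimensions [L M T^-1] / [M] = [L T^-1], i.e. velocity (v).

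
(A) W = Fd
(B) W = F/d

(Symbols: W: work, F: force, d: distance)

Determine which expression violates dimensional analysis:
(B)

(A) W = Fd: LHS [L^2 M T^-2], RHS [L^2 M T^-2] ✓
(B) W = F/d: LHS [L^2 M T^-2], RHS [M T^-2] ✗

Expression (B) W = F/d is dimensionally incorrect.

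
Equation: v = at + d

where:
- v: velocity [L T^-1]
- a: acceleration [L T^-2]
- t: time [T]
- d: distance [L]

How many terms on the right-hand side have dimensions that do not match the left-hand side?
1

LHS v: [L T^-1]
- at: [L T^-1] ✓
- d: [L] ✗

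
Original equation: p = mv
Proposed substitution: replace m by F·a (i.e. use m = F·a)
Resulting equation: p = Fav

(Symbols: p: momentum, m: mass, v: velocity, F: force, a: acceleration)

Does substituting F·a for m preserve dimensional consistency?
No

[m] = [M] and [F·a] = [L^2 M T^-4]. These differ, so the substitution replaces a quantity by one of different dimensions and the result p = Fav has LHS [L M T^-1] vs RHS [L^3 M T^-5] — inconsistent.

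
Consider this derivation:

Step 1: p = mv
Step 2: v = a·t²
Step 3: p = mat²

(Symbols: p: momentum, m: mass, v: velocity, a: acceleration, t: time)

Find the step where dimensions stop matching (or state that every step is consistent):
Step 2

Step 1: p = mv → LHS [L M T^-1], RHS [L M T^-1] ✓
Step 2: v = a·t² → LHS [L T^-1], RHS [L] ✗

The first dimensional inconsistency appears in step 2: v = a·t²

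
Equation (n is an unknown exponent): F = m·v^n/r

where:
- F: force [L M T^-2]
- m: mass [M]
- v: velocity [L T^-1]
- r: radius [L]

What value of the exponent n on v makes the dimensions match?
n = 2

F has dimensions [L M T^-2]; v has dimensions [L T^-1].
The rest of the RHS has dimensions [L^-1 M], so v^n must supply [L^2 T^-2].
With n = 2: m·v^2/r has dimensions [L M T^-2], matching the LHS ✓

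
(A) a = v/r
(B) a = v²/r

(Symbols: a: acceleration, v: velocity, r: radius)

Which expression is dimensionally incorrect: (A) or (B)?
(A)

(A) a = v/r: LHS [L T^-2], RHS [T^-1] ✗
(B) a = v²/r: LHS [L T^-2], RHS [L T^-2] ✓

Expression (A) a = v/r is dimensionally incorrect.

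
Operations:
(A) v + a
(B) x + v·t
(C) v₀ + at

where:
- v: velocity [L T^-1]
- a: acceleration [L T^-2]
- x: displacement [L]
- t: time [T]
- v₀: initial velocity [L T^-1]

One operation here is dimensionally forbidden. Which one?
(A) v + a

(A) v + a: v [L T^-1] and a [L T^-2] — different dimensions cannot be added/subtracted ✗
(B) x + v·t: x [L] and v·t [L] — same dimensions ✓
(C) v₀ + at: v₀ [L T^-1] and at [L T^-1] — same dimensions ✓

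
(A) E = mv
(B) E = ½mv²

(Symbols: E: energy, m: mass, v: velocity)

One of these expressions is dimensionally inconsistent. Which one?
(A)

(A) E = mv: LHS [L^2 M T^-2], RHS [L M T^-1] ✗
(B) E = ½mv²: LHS [L^2 M T^-2], RHS [L^2 M T^-2] ✓

Expression (A) E = mv is dimensionally incorrect.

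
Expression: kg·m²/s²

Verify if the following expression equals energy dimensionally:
Yes

The expression kg·m²/s² has dimensions [L^2 M T^-2], which is exactly energy [L^2 M T^-2].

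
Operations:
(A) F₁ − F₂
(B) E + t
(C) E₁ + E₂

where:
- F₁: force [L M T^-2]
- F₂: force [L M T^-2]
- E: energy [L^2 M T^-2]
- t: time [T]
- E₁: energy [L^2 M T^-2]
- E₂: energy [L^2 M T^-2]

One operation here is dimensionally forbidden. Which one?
(B) E + t

(A) F₁ − F₂: F₁ [L M T^-2] and F₂ [L M T^-2] — same dimensions ✓
(B) E + t: E [L^2 M T^-2] and t [T] — different dimensions cannot be added/subtracted ✗
(C) E₁ + E₂: E₁ [L^2 M T^-2] and E₂ [L^2 M T^-2] — same dimensions ✓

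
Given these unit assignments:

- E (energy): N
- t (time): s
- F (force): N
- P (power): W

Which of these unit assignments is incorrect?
E

The variable E (energy) should have units J, not N.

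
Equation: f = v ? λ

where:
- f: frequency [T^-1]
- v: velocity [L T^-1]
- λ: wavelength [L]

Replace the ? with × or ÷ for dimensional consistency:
division (÷): f = v ÷ λ

f [T^-1]; v [L T^-1]; λ [L].
v × λ → [L^2 T^-1] ✗
v ÷ λ → [T^-1] ✓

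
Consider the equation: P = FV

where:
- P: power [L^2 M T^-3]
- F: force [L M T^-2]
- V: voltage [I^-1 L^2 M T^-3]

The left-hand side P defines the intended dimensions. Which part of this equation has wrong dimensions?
The right-hand side term FV

P has dimensions [L^2 M T^-3], but FV has dimensions [I^-1 L^3 M^2 T^-5], so the term FV is dimensionally wrong for P.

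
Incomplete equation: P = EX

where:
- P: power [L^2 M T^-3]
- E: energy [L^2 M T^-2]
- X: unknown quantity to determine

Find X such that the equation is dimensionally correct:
X = f (inverse time / frequency (1/t)), dimensions [T^-1]

P has dimensions [L^2 M T^-3]; the rest of the RHS (E) has dimensions [L^2 M T^-2].
So X must have dimensions [T^-1] — X = f (inverse time / frequency (1/t)).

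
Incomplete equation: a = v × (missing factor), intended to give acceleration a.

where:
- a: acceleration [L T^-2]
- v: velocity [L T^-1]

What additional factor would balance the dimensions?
1/t (inverse time), dimensions [T^-1]

a has dimensions [L T^-2] and v has dimensions [L T^-1].
The missing factor must have dimensions [L T^-2] / [L T^-1] = [T^-1], i.e. inverse time (1/t).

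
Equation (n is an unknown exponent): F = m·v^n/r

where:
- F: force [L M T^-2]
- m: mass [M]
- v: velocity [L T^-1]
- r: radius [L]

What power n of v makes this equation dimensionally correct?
n = 2

F has dimensions [L M T^-2]; v has dimensions [L T^-1].
The rest of the RHS has dimensions [L^-1 M], so v^n must supply [L^2 T^-2].
With n = 2: m·v^2/r has dimensions [L M T^-2], matching the LHS ✓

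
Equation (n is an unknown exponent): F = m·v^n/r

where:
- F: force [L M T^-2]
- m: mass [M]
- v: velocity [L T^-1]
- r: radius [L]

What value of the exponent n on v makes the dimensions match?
n = 2

F has dimensions [L M T^-2]; v has dimensions [L T^-1].
The rest of the RHS has dimensions [L^-1 M], so v^n must supply [L^2 T^-2].
With n = 2: m·v^2/r has dimensions [L M T^-2], matching the LHS ✓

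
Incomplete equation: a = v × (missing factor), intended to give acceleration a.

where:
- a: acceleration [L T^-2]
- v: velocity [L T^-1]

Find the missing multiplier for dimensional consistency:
1/t (inverse time), dimensions [T^-1]

a has dimensions [L T^-2] and v has dimensions [L T^-1].
The missing factor must have dimensions [L T^-2] / [L T^-1] = [T^-1], i.e. inverse time (1/t).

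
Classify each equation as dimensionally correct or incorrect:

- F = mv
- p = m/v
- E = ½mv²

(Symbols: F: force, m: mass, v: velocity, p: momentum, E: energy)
Dimensionally correct: E = ½mv²
Dimensionally incorrect: F = mv, p = m/v
Ordered (correct first, then incorrect): E = ½mv², F = mv, p = m/v

- F = mv: LHS [L M T^-2], RHS [L M T^-1] → incorrect ✗
- p = m/v: LHS [L M T^-1], RHS [L^-1 M T] → incorrect ✗
- E = ½mv²: LHS [L^2 M T^-2], RHS [L^2 M T^-2] → correct ✓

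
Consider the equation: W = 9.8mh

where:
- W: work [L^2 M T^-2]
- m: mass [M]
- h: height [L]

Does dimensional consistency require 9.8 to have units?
Yes

W has dimensions [L^2 M T^-2], while mh alone has dimensions [L M]. For the equation to balance, the factor 9.8 must carry dimensions [L T^-2] — it is a dimensional constant (a numerical value of a physical quantity with its units suppressed), not a pure number.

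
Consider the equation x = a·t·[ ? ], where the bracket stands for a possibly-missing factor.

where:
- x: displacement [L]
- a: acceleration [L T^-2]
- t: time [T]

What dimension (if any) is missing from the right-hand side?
[T] — time (e.g. t)

x has dimensions [L]; a·t has dimensions [L T^-1].
The bracketed factor must supply [L] / [L T^-1] = [T].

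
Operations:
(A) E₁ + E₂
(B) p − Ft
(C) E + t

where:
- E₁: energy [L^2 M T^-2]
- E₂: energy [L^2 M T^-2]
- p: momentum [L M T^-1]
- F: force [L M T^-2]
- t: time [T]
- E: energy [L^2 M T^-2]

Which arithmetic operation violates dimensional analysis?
(C) E + t

(A) E₁ + E₂: E₁ [L^2 M T^-2] and E₂ [L^2 M T^-2] — same dimensions ✓
(B) p − Ft: p [L M T^-1] and Ft [L M T^-1] — same dimensions ✓
(C) E + t: E [L^2 M T^-2] and t [T] — different dimensions cannot be added/subtracted ✗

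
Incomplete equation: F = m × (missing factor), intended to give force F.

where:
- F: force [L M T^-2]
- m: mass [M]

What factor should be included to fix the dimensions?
a (acceleration), dimensions [L T^-2]

F has dimensions [L M T^-2] and m has dimensions [M].
The missing factor must have dimensions [L M T^-2] / [M] = [L T^-2], i.e. acceleration (a).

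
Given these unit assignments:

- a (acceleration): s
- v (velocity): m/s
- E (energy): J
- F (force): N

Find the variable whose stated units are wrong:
a

The variable a (acceleration) should have units m/s², not s.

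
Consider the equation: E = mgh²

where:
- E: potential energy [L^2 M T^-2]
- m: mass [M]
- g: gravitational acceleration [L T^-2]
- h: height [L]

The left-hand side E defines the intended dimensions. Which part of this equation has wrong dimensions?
The right-hand side term mgh²

E has dimensions [L^2 M T^-2], but mgh² has dimensions [L^3 M T^-2], so the term mgh² is dimensionally wrong for E.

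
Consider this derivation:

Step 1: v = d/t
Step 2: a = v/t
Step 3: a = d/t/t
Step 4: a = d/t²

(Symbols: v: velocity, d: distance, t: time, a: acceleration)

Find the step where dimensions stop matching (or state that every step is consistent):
No step introduces an error — all steps are dimensionally consistent.

Step 1: v = d/t → LHS [L T^-1], RHS [L T^-1] ✓
Step 2: a = v/t → LHS [L T^-2], RHS [L T^-2] ✓
Step 3: a = d/t/t → LHS [L T^-2], RHS [L T^-2] ✓
Step 4: a = d/t² → LHS [L T^-2], RHS [L T^-2] ✓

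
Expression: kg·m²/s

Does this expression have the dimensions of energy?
No

The expression kg·m²/s has dimensions [L^2 M T^-1], but energy has dimensions [L^2 M T^-2].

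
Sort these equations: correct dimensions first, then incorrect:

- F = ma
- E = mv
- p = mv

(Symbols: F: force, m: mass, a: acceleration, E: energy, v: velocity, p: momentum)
Dimensionally correct: F = ma, p = mv
Dimensionally incorrect: E = mv
Ordered (correct first, then incorrect): F = ma, p = mv, E = mv

- F = ma: LHS [L M T^-2], RHS [L M T^-2] → correct ✓
- E = mv: LHS [L^2 M T^-2], RHS [L M T^-1] → incorrect ✗
- p = mv: LHS [L M T^-1], RHS [L M T^-1] → correct ✓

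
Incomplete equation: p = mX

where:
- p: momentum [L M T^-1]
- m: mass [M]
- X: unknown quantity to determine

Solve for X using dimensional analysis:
X = v (velocity), dimensions [L T^-1]

p has dimensions [L M T^-1]; the rest of the RHS (m) has dimensions [M].
So X must have dimensions [L T^-1] — X = v (velocity).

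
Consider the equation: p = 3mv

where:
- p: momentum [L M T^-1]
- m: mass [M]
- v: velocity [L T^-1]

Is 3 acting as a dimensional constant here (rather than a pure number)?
No

p has dimensions [L M T^-1] and mv already has dimensions [L M T^-1], so the equation balances without 3 contributing any dimensions. 3 is a pure (dimensionless) number; changing or removing it would not affect dimensional consistency.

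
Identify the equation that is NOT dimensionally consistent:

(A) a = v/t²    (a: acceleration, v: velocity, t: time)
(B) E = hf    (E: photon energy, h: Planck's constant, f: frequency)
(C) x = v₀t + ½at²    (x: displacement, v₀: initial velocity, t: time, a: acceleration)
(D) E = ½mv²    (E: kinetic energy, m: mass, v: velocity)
(A) a = v/t²

The equation (A) a = v/t² is dimensionally incorrect.

LHS (a): [L T^-2]
RHS (v/t²): [L T^-3] ✗

The dimensions do not match. The other three equations balance.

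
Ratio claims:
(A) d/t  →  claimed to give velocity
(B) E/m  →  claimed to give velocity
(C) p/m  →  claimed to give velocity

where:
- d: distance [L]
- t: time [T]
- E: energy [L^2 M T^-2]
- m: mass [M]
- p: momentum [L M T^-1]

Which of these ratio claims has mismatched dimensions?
(B) E/m does not give velocity

(A) d/t: [L T^-1] = velocity [L T^-1] ✓
(B) E/m: [L^2 T^-2] ≠ velocity [L T^-1] ✗
(C) p/m: [L T^-1] = velocity [L T^-1] ✓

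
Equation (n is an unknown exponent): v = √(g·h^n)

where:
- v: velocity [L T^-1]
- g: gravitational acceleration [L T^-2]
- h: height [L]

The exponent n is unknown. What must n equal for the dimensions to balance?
n = 1

v has dimensions [L T^-1]; h has dimensions [L].
With n = 1: √(g·h^1) has dimensions [L T^-1], matching the LHS ✓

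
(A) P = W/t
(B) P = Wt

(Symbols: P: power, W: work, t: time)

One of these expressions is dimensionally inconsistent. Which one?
(B)

(A) P = W/t: LHS [L^2 M T^-3], RHS [L^2 M T^-3] ✓
(B) P = Wt: LHS [L^2 M T^-3], RHS [L^2 M T^-1] ✗

Expression (B) P = Wt is dimensionally incorrect.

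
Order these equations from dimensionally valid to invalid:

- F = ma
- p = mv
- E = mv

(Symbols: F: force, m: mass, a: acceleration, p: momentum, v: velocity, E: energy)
Dimensionally correct: F = ma, p = mv
Dimensionally incorrect: E = mv
Ordered (correct first, then incorrect): F = ma, p = mv, E = mv

- F = ma: LHS [L M T^-2], RHS [L M T^-2] → correct ✓
- p = mv: LHS [L M T^-1], RHS [L M T^-1] → correct ✓
- E = mv: LHS [L^2 M T^-2], RHS [L M T^-1] → incorrect ✗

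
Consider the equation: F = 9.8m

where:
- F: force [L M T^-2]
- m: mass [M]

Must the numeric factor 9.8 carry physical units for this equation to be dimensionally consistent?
Yes

F has dimensions [L M T^-2], while m alone has dimensions [M]. For the equation to balance, the factor 9.8 must carry dimensions [L T^-2] — it is a dimensional constant (a numerical value of a physical quantity with its units suppressed), not a pure number.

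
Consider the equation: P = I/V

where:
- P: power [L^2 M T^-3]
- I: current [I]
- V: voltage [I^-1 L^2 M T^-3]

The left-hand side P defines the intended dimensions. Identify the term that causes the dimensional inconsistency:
The right-hand side term I/V

P has dimensions [L^2 M T^-3], but I/V has dimensions [I^2 L^-2 M^-1 T^3], so the term I/V is dimensionally wrong for P.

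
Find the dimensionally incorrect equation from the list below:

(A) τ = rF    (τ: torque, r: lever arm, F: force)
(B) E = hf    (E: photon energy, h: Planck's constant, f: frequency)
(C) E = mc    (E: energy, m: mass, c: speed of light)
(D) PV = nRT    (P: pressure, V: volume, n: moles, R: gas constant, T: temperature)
(C) E = mc

The equation (C) E = mc is dimensionally incorrect.

LHS (E): [L^2 M T^-2]
RHS (mc): [L M T^-1] ✗

The dimensions do not match. The other three equations balance.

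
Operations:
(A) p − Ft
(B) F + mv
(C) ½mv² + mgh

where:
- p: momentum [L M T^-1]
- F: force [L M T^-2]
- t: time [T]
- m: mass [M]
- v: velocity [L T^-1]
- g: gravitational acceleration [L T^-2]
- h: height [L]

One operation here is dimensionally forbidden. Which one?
(B) F + mv

(A) p − Ft: p [L M T^-1] and Ft [L M T^-1] — same dimensions ✓
(B) F + mv: F [L M T^-2] and mv [L M T^-1] — different dimensions cannot be added/subtracted ✗
(C) ½mv² + mgh: ½mv² [L^2 M T^-2] and mgh [L^2 M T^-2] — same dimensions ✓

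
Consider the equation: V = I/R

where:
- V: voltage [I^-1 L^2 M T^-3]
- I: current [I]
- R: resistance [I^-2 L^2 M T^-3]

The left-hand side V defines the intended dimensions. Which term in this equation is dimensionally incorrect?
The right-hand side term I/R

V has dimensions [I^-1 L^2 M T^-3], but I/R has dimensions [I^3 L^-2 M^-1 T^3], so the term I/R is dimensionally wrong for V.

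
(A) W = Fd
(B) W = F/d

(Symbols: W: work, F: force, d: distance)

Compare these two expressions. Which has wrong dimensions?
(B)

(A) W = Fd: LHS [L^2 M T^-2], RHS [L^2 M T^-2] ✓
(B) W = F/d: LHS [L^2 M T^-2], RHS [M T^-2] ✗

Expression (B) W = F/d is dimensionally incorrect.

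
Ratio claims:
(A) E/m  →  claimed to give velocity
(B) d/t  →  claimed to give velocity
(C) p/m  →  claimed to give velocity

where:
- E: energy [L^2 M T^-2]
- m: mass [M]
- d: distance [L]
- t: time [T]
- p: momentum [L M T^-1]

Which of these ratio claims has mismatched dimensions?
(A) E/m does not give velocity

(A) E/m: [L^2 T^-2] ≠ velocity [L T^-1] ✗
(B) d/t: [L T^-1] = velocity [L T^-1] ✓
(C) p/m: [L T^-1] = velocity [L T^-1] ✓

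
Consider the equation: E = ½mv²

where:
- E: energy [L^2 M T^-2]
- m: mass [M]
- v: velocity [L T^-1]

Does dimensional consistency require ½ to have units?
No

E has dimensions [L^2 M T^-2] and mv² already has dimensions [L^2 M T^-2], so the equation balances without ½ contributing any dimensions. ½ is a pure (dimensionless) number; changing or removing it would not affect dimensional consistency.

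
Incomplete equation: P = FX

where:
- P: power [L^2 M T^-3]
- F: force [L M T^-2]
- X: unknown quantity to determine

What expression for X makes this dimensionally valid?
X = v (velocity), dimensions [L T^-1]

P has dimensions [L^2 M T^-3]; the rest of the RHS (F) has dimensions [L M T^-2].
So X must have dimensions [L T^-1] — X = v (velocity).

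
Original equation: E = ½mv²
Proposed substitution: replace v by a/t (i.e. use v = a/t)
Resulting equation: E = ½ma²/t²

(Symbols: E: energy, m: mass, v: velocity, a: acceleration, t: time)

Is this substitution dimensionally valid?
No

[v] = [L T^-1] and [a/t] = [L T^-3]. These differ, so the substitution replaces a quantity by one of different dimensions and the result E = ½ma²/t² has LHS [L^2 M T^-2] vs RHS [L^2 M T^-6] — inconsistent.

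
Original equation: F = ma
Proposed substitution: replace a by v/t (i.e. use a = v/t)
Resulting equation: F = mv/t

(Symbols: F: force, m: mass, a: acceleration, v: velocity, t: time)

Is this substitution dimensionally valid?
Yes

[a] = [L T^-2] and [v/t] = [L T^-2]. These match, so the substitution replaces a quantity by one of the same dimensions and the result F = mv/t has LHS [L M T^-2] vs RHS [L M T^-2] — still consistent.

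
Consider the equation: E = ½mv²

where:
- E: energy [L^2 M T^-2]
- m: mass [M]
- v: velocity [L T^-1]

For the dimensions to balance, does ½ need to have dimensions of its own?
No

E has dimensions [L^2 M T^-2] and mv² already has dimensions [L^2 M T^-2], so the equation balances without ½ contributing any dimensions. ½ is a pure (dimensionless) number; changing or removing it would not affect dimensional consistency.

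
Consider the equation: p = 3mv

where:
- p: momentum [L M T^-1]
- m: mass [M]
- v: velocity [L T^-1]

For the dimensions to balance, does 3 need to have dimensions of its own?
No

p has dimensions [L M T^-1] and mv already has dimensions [L M T^-1], so the equation balances without 3 contributing any dimensions. 3 is a pure (dimensionless) number; changing or removing it would not affect dimensional consistency.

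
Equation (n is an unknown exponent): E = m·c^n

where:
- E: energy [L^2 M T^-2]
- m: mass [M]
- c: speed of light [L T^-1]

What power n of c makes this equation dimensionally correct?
n = 2

E has dimensions [L^2 M T^-2]; c has dimensions [L T^-1].
The rest of the RHS has dimensions [M], so c^n must supply [L^2 T^-2].
With n = 2: m·c^2 has dimensions [L^2 M T^-2], matching the LHS ✓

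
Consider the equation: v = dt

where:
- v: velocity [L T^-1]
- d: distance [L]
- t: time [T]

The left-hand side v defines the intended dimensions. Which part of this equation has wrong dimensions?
The right-hand side term dt

v has dimensions [L T^-1], but dt has dimensions [L T], so the term dt is dimensionally wrong for v.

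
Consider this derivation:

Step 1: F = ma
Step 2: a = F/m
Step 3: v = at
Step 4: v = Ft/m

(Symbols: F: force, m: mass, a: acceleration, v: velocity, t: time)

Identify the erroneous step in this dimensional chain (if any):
No step introduces an error — all steps are dimensionally consistent.

Step 1: F = ma → LHS [L M T^-2], RHS [L M T^-2] ✓
Step 2: a = F/m → LHS [L T^-2], RHS [L T^-2] ✓
Step 3: v = at → LHS [L T^-1], RHS [L T^-1] ✓
Step 4: v = Ft/m → LHS [L T^-1], RHS [L T^-1] ✓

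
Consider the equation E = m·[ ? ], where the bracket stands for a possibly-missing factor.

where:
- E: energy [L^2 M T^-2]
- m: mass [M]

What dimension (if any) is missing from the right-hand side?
[L^2 T^-2] — velocity squared (e.g. v²)

E has dimensions [L^2 M T^-2]; m has dimensions [M].
The bracketed factor must supply [L^2 M T^-2] / [M] = [L^2 T^-2].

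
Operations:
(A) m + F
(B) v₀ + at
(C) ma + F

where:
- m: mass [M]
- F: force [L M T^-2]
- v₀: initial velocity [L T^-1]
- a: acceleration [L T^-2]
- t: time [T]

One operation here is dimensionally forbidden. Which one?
(A) m + F

(A) m + F: m [M] and F [L M T^-2] — different dimensions cannot be added/subtracted ✗
(B) v₀ + at: v₀ [L T^-1] and at [L T^-1] — same dimensions ✓
(C) ma + F: ma [L M T^-2] and F [L M T^-2] — same dimensions ✓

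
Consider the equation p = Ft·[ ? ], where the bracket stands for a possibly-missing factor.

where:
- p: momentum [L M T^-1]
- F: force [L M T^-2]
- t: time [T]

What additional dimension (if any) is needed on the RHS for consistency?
Nothing is missing — the bracketed factor must be dimensionless.

p has dimensions [L M T^-1] and Ft already has dimensions [L M T^-1], so p = Ft is dimensionally complete.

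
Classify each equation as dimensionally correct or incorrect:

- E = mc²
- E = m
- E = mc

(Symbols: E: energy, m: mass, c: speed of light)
Dimensionally correct: E = mc²
Dimensionally incorrect: E = m, E = mc
Ordered (correct first, then incorrect): E = mc², E = m, E = mc

- E = mc²: LHS [L^2 M T^-2], RHS [L^2 M T^-2] → correct ✓
- E = m: LHS [L^2 M T^-2], RHS [M] → incorrect ✗
- E = mc: LHS [L^2 M T^-2], RHS [L M T^-1] → incorrect ✗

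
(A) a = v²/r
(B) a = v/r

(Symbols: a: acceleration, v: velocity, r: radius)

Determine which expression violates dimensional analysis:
(B)

(A) a = v²/r: LHS [L T^-2], RHS [L T^-2] ✓
(B) a = v/r: LHS [L T^-2], RHS [T^-1] ✗

Expression (B) a = v/r is dimensionally incorrect.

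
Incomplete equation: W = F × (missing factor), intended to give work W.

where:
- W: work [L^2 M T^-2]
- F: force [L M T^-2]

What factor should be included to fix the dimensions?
d (distance), dimensions [L]

W has dimensions [L^2 M T^-2] and F has dimensions [L M T^-2].
The missing factor must have dimensions [L^2 M T^-2] / [L M T^-2] = [L], i.e. distance (d).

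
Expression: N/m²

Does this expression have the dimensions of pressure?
Yes

The expression N/m² has dimensions [L^-1 M T^-2], which is exactly pressure [L^-1 M T^-2].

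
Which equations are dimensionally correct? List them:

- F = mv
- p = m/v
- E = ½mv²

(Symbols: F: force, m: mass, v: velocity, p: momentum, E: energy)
Dimensionally correct: E = ½mv²
Dimensionally incorrect: F = mv, p = m/v
Ordered (correct first, then incorrect): E = ½mv², F = mv, p = m/v

- F = mv: LHS [L M T^-2], RHS [L M T^-1] → incorrect ✗
- p = m/v: LHS [L M T^-1], RHS [L^-1 M T] → incorrect ✗
- E = ½mv²: LHS [L^2 M T^-2], RHS [L^2 M T^-2] → correct ✓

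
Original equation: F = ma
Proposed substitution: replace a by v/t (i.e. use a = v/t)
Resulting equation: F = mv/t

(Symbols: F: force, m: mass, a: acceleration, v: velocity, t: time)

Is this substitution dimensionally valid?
Yes

[a] = [L T^-2] and [v/t] = [L T^-2]. These match, so the substitution replaces a quantity by one of the same dimensions and the result F = mv/t has LHS [L M T^-2] vs RHS [L M T^-2] — still consistent.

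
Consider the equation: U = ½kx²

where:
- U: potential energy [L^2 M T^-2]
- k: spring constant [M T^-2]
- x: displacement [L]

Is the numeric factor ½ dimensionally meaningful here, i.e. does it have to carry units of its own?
No

U has dimensions [L^2 M T^-2] and kx² already has dimensions [L^2 M T^-2], so the equation balances without ½ contributing any dimensions. ½ is a pure (dimensionless) number; changing or removing it would not affect dimensional consistency.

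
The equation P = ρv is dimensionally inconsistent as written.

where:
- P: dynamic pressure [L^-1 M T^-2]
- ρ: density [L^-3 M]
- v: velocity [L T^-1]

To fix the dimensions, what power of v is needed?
The exponent of v should be 2: P = ρv^2

The LHS P has dimensions [L^-1 M T^-2]; v has dimensions [L T^-1].
As written, the RHS ρv (exponent 1 on v) has dimensions [L^-2 M T^-1], which does not match.
With exponent 2, the RHS ρv^2 has dimensions [L^-1 M T^-2], matching the LHS.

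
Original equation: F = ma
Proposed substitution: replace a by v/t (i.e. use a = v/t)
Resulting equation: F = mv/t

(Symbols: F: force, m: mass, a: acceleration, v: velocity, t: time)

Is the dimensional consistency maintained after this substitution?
Yes

[a] = [L T^-2] and [v/t] = [L T^-2]. These match, so the substitution replaces a quantity by one of the same dimensions and the result F = mv/t has LHS [L M T^-2] vs RHS [L M T^-2] — still consistent.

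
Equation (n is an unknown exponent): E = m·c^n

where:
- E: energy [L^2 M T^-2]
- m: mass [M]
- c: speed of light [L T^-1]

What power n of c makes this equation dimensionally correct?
n = 2

E has dimensions [L^2 M T^-2]; c has dimensions [L T^-1].
The rest of the RHS has dimensions [M], so c^n must supply [L^2 T^-2].
With n = 2: m·c^2 has dimensions [L^2 M T^-2], matching the LHS ✓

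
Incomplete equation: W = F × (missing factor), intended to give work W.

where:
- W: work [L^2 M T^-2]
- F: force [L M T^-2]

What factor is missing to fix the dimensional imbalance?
d (distance), dimensions [L]

W has dimensions [L^2 M T^-2] and F has dimensions [L M T^-2].
The missing factor must have dimensions [L^2 M T^-2] / [L M T^-2] = [L], i.e. distance (d).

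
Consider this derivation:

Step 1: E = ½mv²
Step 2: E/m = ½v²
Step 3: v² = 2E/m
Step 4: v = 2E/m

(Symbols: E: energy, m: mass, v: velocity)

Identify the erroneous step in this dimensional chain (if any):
Step 4

Step 1: E = ½mv² → LHS [L^2 M T^-2], RHS [L^2 M T^-2] ✓
Step 2: E/m = ½v² → LHS [L^2 T^-2], RHS [L^2 T^-2] ✓
Step 3: v² = 2E/m → LHS [L^2 T^-2], RHS [L^2 T^-2] ✓
Step 4: v = 2E/m → LHS [L T^-1], RHS [L^2 T^-2] ✗

The first dimensional inconsistency appears in step 4: v = 2E/m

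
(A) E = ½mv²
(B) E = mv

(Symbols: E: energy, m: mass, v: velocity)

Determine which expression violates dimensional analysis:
(B)

(A) E = ½mv²: LHS [L^2 M T^-2], RHS [L^2 M T^-2] ✓
(B) E = mv: LHS [L^2 M T^-2], RHS [L M T^-1] ✗

Expression (B) E = mv is dimensionally incorrect.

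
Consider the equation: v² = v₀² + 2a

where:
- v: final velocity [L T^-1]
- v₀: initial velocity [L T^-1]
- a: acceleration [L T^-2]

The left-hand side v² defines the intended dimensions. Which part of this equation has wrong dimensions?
The term 2a

Checking each RHS term against the LHS:
- v₀²: [L^2 T^-2] — matches v² [L^2 T^-2] ✓
- 2a: [L T^-2] — does NOT match v² [L^2 T^-2] ✗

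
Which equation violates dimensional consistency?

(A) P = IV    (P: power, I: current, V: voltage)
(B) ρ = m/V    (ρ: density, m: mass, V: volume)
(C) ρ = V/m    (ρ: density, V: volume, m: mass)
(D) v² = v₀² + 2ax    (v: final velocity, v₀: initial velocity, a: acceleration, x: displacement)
(C) ρ = V/m

The equation (C) ρ = V/m is dimensionally incorrect.

LHS (ρ): [L^-3 M]
RHS (V/m): [L^3 M^-1] ✗

The dimensions do not match. The other three equations balance.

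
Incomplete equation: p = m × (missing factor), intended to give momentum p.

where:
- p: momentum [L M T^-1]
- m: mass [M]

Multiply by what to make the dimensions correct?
v (velocity), dimensions [L T^-1]

p has dimensions [L M T^-1] and m has dimensions [M].
The missing factor must have dimensions [L M T^-1] / [M] = [L T^-1], i.e. velocity (v).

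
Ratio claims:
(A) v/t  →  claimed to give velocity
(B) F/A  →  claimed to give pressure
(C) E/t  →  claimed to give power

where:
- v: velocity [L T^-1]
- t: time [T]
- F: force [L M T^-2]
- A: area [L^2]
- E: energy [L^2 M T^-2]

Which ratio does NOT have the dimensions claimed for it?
(A) v/t does not give velocity

(A) v/t: [L T^-2] ≠ velocity [L T^-1] ✗
(B) F/A: [L^-1 M T^-2] = pressure [L^-1 M T^-2] ✓
(C) E/t: [L^2 M T^-3] = power [L^2 M T^-3] ✓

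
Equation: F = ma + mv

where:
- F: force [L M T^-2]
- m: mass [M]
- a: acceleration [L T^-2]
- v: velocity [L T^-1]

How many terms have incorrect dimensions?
1

LHS F: [L M T^-2]
- ma: [L M T^-2] ✓
- mv: [L M T^-1] ✗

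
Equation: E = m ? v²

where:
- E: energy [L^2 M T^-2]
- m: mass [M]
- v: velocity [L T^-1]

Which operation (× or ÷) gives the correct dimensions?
multiplication (×): E = m × v²

E [L^2 M T^-2]; m [M]; v² [L^2 T^-2].
m × v² → [L^2 M T^-2] ✓
m ÷ v² → [L^-2 M T^2] ✗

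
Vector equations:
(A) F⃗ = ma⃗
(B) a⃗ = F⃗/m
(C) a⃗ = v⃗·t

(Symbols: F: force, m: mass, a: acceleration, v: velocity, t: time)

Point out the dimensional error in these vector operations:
(C) a⃗ = v⃗·t

(A) F⃗ = ma⃗: LHS [L M T^-2], RHS [L M T^-2] ✓ — Force and acceleration are vectors, mass is a scalar
(B) a⃗ = F⃗/m: LHS [L T^-2], RHS [L T^-2] ✓ — force (vector) divided by mass (scalar)
(C) a⃗ = v⃗·t: LHS [L T^-2], RHS [L] ✗ — acceleration is velocity per time; should be v⃗/t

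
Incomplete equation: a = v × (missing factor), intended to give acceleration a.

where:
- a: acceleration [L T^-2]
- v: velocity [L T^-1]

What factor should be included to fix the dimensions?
1/t (inverse time), dimensions [T^-1]

a has dimensions [L T^-2] and v has dimensions [L T^-1].
The missing factor must have dimensions [L T^-2] / [L T^-1] = [T^-1], i.e. inverse time (1/t).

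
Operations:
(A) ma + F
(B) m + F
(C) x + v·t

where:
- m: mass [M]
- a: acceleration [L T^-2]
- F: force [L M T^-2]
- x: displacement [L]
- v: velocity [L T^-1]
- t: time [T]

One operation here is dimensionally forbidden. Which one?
(B) m + F

(A) ma + F: ma [L M T^-2] and F [L M T^-2] — same dimensions ✓
(B) m + F: m [M] and F [L M T^-2] — different dimensions cannot be added/subtracted ✗
(C) x + v·t: x [L] and v·t [L] — same dimensions ✓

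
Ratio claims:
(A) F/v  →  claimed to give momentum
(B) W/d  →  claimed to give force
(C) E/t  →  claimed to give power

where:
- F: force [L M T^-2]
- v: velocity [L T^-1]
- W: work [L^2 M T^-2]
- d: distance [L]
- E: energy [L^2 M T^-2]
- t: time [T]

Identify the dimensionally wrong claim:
(A) F/v does not give momentum

(A) F/v: [M T^-1] ≠ momentum [L M T^-1] ✗
(B) W/d: [L M T^-2] = force [L M T^-2] ✓
(C) E/t: [L^2 M T^-3] = power [L^2 M T^-3] ✓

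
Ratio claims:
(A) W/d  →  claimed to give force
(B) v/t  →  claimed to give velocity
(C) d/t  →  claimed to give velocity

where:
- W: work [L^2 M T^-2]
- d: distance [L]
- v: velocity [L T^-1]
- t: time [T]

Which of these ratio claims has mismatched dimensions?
(B) v/t does not give velocity

(A) W/d: [L M T^-2] = force [L M T^-2] ✓
(B) v/t: [L T^-2] ≠ velocity [L T^-1] ✗
(C) d/t: [L T^-1] = velocity [L T^-1] ✓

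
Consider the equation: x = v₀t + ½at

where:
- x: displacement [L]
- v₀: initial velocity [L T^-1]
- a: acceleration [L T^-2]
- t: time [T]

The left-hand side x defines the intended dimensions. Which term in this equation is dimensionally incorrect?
The term ½at

Checking each RHS term against the LHS:
- v₀t: [L] — matches x [L] ✓
- ½at: [L T^-1] — does NOT match x [L] ✗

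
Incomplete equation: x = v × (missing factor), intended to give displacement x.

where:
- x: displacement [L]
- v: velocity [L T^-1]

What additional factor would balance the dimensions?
t (time), dimensions [T]

x has dimensions [L] and v has dimensions [L T^-1].
The missing factor must have dimensions [L] / [L T^-1] = [T], i.e. time (t).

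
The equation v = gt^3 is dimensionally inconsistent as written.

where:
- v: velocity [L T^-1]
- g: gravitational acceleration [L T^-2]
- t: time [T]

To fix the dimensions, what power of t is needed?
The exponent of t should be 1: v = gt

The LHS v has dimensions [L T^-1]; t has dimensions [T].
As written, the RHS gt^3 (exponent 3 on t) has dimensions [L T], which does not match.
With exponent 1, the RHS gt has dimensions [L T^-1], matching the LHS.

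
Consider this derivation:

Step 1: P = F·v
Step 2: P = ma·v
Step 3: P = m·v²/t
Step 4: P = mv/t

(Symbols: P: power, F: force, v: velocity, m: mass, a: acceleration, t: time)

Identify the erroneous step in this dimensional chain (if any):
Step 4

Step 1: P = F·v → LHS [L^2 M T^-3], RHS [L^2 M T^-3] ✓
Step 2: P = ma·v → LHS [L^2 M T^-3], RHS [L^2 M T^-3] ✓
Step 3: P = m·v²/t → LHS [L^2 M T^-3], RHS [L^2 M T^-3] ✓
Step 4: P = mv/t → LHS [L^2 M T^-3], RHS [L M T^-2] ✗

The first dimensional inconsistency appears in step 4: P = mv/t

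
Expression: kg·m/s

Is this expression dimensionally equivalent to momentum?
Yes

The expression kg·m/s has dimensions [L M T^-1], which is exactly momentum [L M T^-1].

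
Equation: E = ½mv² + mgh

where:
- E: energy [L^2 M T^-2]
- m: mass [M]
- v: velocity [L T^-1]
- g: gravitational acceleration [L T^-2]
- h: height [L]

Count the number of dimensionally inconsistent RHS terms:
0

LHS E: [L^2 M T^-2]
- ½mv²: [L^2 M T^-2] ✓
- mgh: [L^2 M T^-2] ✓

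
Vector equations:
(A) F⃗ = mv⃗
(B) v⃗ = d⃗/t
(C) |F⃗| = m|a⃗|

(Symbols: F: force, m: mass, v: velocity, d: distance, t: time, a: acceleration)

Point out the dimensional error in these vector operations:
(A) F⃗ = mv⃗

(A) F⃗ = mv⃗: LHS [L M T^-2], RHS [L M T^-1] ✗ — mass times velocity is momentum, not force; should be ma⃗
(B) v⃗ = d⃗/t: LHS [L T^-1], RHS [L T^-1] ✓ — displacement (vector) divided by time (scalar)
(C) |F⃗| = m|a⃗|: LHS [L M T^-2], RHS [L M T^-2] ✓ — magnitudes of vectors are scalars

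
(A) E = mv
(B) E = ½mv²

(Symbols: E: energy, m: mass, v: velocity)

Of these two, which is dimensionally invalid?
(A)

(A) E = mv: LHS [L^2 M T^-2], RHS [L M T^-1] ✗
(B) E = ½mv²: LHS [L^2 M T^-2], RHS [L^2 M T^-2] ✓

Expression (A) E = mv is dimensionally incorrect.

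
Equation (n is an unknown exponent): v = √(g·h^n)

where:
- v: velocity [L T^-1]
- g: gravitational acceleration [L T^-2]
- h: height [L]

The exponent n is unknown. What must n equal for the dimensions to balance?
n = 1

v has dimensions [L T^-1]; h has dimensions [L].
With n = 1: √(g·h^1) has dimensions [L T^-1], matching the LHS ✓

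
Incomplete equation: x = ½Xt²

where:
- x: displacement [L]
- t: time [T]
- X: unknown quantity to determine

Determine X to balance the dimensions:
X = a (acceleration), dimensions [L T^-2]

x has dimensions [L]; the rest of the RHS (½ t²) has dimensions [T^2].
So X must have dimensions [L T^-2] — X = a (acceleration).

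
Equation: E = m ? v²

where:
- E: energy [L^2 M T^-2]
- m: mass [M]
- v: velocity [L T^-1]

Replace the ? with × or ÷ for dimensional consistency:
multiplication (×): E = m × v²

E [L^2 M T^-2]; m [M]; v² [L^2 T^-2].
m × v² → [L^2 M T^-2] ✓
m ÷ v² → [L^-2 M T^2] ✗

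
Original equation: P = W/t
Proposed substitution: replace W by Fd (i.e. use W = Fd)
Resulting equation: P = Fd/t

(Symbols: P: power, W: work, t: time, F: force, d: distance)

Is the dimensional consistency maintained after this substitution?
Yes

[W] = [L^2 M T^-2] and [Fd] = [L^2 M T^-2]. These match, so the substitution replaces a quantity by one of the same dimensions and the result P = Fd/t has LHS [L^2 M T^-3] vs RHS [L^2 M T^-3] — still consistent.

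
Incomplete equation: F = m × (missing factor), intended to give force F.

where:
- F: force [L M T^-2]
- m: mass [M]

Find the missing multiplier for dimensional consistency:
a (acceleration), dimensions [L T^-2]

F has dimensions [L M T^-2] and m has dimensions [M].
The missing factor must have dimensions [L M T^-2] / [M] = [L T^-2], i.e. acceleration (a).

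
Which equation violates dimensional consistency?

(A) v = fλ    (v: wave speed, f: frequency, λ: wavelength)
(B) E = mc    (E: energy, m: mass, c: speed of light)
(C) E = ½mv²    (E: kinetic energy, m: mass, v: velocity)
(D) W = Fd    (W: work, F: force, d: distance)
(B) E = mc

The equation (B) E = mc is dimensionally incorrect.

LHS (E): [L^2 M T^-2]
RHS (mc): [L M T^-1] ✗

The dimensions do not match. The other three equations balance.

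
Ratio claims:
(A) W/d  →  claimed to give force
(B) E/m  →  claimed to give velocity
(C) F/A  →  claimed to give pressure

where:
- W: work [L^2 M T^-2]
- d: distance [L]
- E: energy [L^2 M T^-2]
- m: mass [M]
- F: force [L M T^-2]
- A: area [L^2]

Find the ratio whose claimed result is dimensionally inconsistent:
(B) E/m does not give velocity

(A) W/d: [L M T^-2] = force [L M T^-2] ✓
(B) E/m: [L^2 T^-2] ≠ velocity [L T^-1] ✗
(C) F/A: [L^-1 M T^-2] = pressure [L^-1 M T^-2] ✓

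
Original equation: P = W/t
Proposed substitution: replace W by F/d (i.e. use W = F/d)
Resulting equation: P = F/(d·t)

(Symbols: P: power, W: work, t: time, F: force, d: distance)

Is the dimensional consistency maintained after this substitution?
No

[W] = [L^2 M T^-2] and [F/d] = [M T^-2]. These differ, so the substitution replaces a quantity by one of different dimensions and the result P = F/(d·t) has LHS [L^2 M T^-3] vs RHS [M T^-3] — inconsistent.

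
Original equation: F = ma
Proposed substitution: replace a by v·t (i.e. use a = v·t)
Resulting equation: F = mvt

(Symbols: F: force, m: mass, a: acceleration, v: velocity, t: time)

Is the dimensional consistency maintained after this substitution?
No

[a] = [L T^-2] and [v·t] = [L]. These differ, so the substitution replaces a quantity by one of different dimensions and the result F = mvt has LHS [L M T^-2] vs RHS [L M] — inconsistent.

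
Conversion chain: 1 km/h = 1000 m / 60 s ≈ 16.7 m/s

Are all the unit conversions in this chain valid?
The chain is incorrect (it contains an error).

Incorrect: 1 h = 3600 s, not 60 s (1 km/h ≈ 0.278 m/s)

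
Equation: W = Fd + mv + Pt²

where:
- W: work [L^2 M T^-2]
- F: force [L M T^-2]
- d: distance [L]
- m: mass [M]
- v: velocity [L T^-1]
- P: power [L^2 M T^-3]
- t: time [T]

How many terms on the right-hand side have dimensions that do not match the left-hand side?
2

LHS W: [L^2 M T^-2]
- Fd: [L^2 M T^-2] ✓
- mv: [L M T^-1] ✗
- Pt²: [L^2 M T^-1] ✗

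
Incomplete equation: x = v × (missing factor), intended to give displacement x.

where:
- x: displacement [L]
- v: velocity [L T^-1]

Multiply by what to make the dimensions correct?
t (time), dimensions [T]

x has dimensions [L] and v has dimensions [L T^-1].
The missing factor must have dimensions [L] / [L T^-1] = [T], i.e. time (t).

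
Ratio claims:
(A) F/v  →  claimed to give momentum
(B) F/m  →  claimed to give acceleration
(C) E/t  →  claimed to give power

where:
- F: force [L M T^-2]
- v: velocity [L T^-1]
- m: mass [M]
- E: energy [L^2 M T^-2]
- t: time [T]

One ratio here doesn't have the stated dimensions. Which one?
(A) F/v does not give momentum

(A) F/v: [M T^-1] ≠ momentum [L M T^-1] ✗
(B) F/m: [L T^-2] = acceleration [L T^-2] ✓
(C) E/t: [L^2 M T^-3] = power [L^2 M T^-3] ✓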